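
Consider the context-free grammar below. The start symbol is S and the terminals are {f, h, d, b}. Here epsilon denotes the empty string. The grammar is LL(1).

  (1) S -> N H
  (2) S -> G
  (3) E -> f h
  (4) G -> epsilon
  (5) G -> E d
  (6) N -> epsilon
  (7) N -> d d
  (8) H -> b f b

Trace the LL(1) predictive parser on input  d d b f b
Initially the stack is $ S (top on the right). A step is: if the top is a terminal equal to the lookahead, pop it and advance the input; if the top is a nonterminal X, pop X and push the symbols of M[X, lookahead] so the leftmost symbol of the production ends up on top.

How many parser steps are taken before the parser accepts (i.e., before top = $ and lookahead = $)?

step 1: stack=$ S  input=d d b f b $  — expand S -> N H
step 2: stack=$ H N  input=d d b f b $  — expand N -> d d
step 3: stack=$ H d d  input=d d b f b $  — match d
step 4: stack=$ H d  input=d b f b $  — match d
step 5: stack=$ H  input=b f b $  — expand H -> b f b
step 6: stack=$ b f b  input=b f b $  — match b
step 7: stack=$ b f  input=f b $  — match f
step 8: stack=$ b  input=b $  — match b
Accept reached after 8 steps.

8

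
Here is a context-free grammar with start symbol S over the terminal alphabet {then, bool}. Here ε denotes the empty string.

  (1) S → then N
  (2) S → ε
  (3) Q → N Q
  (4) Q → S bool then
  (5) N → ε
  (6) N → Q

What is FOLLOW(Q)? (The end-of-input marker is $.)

FIRST(S): from S→then N we get {then}; from S→ε we get {ε}. So FIRST(S) = {ε, then}.
FIRST(Q): from Q→N Q we get {bool, then}; from Q→S bool then we get {bool, then}. So FIRST(Q) = {bool, then}.
FIRST(N): from N→ε we get {ε}; from N→Q we get {bool, then}. So FIRST(N) = {ε, bool, then}.
FOLLOW(S) includes $ since S is the start symbol.
FOLLOW(S): in Q→S bool then, S is followed by bool then with FIRST {bool}. Thus FOLLOW(S) = {$, bool}.
FOLLOW(N): in S→then N, the suffix after N is empty, so FOLLOW(N) ⊇ FOLLOW(S) = {$, bool}; in Q→N Q, N is followed by Q with FIRST {bool, then}. Thus FOLLOW(N) = {$, bool, then}.
FOLLOW(Q): in Q→N Q, the suffix after Q is empty (adds nothing new); in N→Q, the suffix after Q is empty, so FOLLOW(Q) ⊇ FOLLOW(N) = {$, bool, then}. Thus FOLLOW(Q) = {$, bool, then}.

{$, bool, then}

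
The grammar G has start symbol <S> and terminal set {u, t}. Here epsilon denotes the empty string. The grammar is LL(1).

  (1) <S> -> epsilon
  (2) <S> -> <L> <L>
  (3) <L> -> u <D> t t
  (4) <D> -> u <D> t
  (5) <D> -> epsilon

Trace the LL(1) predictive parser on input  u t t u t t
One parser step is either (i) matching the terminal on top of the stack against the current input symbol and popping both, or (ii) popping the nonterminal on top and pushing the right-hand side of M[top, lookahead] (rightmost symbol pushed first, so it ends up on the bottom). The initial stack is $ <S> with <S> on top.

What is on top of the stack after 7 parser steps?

     Stack            Input          Action
  1  $ <S>            u t t u t t $  expand <S> -> <L> <L>
  2  $ <L> <L>        u t t u t t $  expand <L> -> u <D> t t
  3  $ <L> t t <D> u  u t t u t t $  match u
  4  $ <L> t t <D>    t t u t t $    expand <D> -> epsilon
  5  $ <L> t t        t t u t t $    match t
  6  $ <L> t          t u t t $      match t
  7  $ <L>            u t t $        expand <L> -> u <D> t t
Stack after step 7: $ t t <D> u (top = u).

u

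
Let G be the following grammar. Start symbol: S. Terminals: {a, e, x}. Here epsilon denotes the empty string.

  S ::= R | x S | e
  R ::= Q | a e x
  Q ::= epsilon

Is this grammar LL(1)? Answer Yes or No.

FIRST(S) = {epsilon, a, e, x}
FIRST(R) = {epsilon, a}
FIRST(Q) = {epsilon}
FOLLOW(S) = {$}
FOLLOW(R) = {$}
FOLLOW(Q) = {$}
Each cell of M receives at most one production.

Yes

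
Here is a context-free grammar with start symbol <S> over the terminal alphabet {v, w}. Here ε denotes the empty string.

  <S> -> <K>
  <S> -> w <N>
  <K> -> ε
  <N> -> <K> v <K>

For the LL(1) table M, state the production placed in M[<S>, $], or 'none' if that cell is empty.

FIRST(<K>): from <K>->ε we get {ε}. So FIRST(<K>) = {ε}.
FIRST(<S>): from <S>-><K> we get {ε}; from <S>->w <N> we get {w}. So FIRST(<S>) = {ε, w}.
FIRST(<N>): from <N>-><K> v <K> we get {v}. So FIRST(<N>) = {v}.
FOLLOW(<S>) includes $ since <S> is the start symbol.
FOLLOW(<S>): <S> appears on no right-hand side. Thus FOLLOW(<S>) = {$}.
For <S> -> <K>: FIRST(<K>) = {ε}, so it goes in M[<S>, t] for t ∈ {}; since ε ∈ FIRST, also for every t ∈ FOLLOW(<S>) = {$}.
For <S> -> w <N>: FIRST(w <N>) = {w}, so it goes in M[<S>, t] for t ∈ {w}.

<S> -> <K>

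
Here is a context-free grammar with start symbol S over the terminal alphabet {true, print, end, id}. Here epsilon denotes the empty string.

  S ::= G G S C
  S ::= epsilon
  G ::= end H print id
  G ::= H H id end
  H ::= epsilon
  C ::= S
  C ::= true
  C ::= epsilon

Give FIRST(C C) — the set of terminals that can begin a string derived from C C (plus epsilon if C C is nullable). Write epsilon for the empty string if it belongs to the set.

{epsilon, end, id, true}

FIRST(H): from H::=epsilon we get {epsilon}. So FIRST(H) = {epsilon}.
FIRST(G): from G::=end H print id we get {end}; from G::=H H id end we get {id}. So FIRST(G) = {end, id}.
FIRST(S): from S::=G G S C we get {end, id}; from S::=epsilon we get {epsilon}. So FIRST(S) = {epsilon, end, id}.
FIRST(C): from C::=S we get {epsilon, end, id}; from C::=true we get {true}; from C::=epsilon we get {epsilon}. So FIRST(C) = {epsilon, end, id, true}.
FIRST(C C): take FIRST of each symbol in turn, carrying on past any symbol whose FIRST contains epsilon; result {epsilon, end, id, true}.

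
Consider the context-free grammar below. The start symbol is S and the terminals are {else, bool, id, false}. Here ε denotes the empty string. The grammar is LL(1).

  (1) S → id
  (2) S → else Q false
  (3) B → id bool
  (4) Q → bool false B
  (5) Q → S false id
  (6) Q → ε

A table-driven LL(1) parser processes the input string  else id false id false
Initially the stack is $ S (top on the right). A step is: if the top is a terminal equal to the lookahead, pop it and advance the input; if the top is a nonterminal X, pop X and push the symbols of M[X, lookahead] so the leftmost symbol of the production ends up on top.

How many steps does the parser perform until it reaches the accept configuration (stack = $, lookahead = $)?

step 1: stack=$ S  input=else id false id false $  — expand S → else Q false
step 2: stack=$ false Q else  input=else id false id false $  — match else
step 3: stack=$ false Q  input=id false id false $  — expand Q → S false id
step 4: stack=$ false id false S  input=id false id false $  — expand S → id
step 5: stack=$ false id false id  input=id false id false $  — match id
step 6: stack=$ false id false  input=false id false $  — match false
step 7: stack=$ false id  input=id false $  — match id
step 8: stack=$ false  input=false $  — match false
Accept reached after 8 steps.

8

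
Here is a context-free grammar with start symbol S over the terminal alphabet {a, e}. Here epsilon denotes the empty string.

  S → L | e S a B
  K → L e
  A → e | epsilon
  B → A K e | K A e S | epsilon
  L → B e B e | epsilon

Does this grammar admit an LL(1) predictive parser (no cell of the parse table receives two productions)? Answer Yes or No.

FIRST(S) = {epsilon, e}
FIRST(K) = {e}
FIRST(A) = {epsilon, e}
FIRST(B) = {epsilon, e}
FIRST(L) = {epsilon, e}
FOLLOW(S) = {$, a, e}
FOLLOW(K) = {e}
FOLLOW(A) = {e}
FOLLOW(B) = {$, a, e}
FOLLOW(L) = {$, a, e}
Cell M[A, e] receives both A → e and A → epsilon — the grammar is not LL(1).

No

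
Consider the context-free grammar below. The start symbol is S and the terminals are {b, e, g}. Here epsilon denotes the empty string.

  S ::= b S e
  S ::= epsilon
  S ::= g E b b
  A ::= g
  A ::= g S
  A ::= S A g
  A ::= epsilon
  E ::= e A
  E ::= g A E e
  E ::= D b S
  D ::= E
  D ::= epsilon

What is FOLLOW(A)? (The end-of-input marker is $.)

{b, e, g}

FIRST(S): from S::=b S e we get {b}; from S::=epsilon we get {epsilon}; from S::=g E b b we get {g}. So FIRST(S) = {epsilon, b, g}.
FIRST(A): from A::=g we get {g}; from A::=g S we get {g}; from A::=S A g we get {b, g}; from A::=epsilon we get {epsilon}. So FIRST(A) = {epsilon, b, g}.
FIRST(E): from E::=e A we get {e}; from E::=g A E e we get {g}; from E::=D b S we get {b, e, g}. So FIRST(E) = {b, e, g}.
FIRST(D): from D::=E we get {b, e, g}; from D::=epsilon we get {epsilon}. So FIRST(D) = {epsilon, b, e, g}.
FOLLOW(S) includes $ since S is the start symbol.
FOLLOW(D): in E::=D b S, D is followed by b S with FIRST {b}. Thus FOLLOW(D) = {b}.
FOLLOW(E): in S::=g E b b, E is followed by b b with FIRST {b}; in E::=g A E e, E is followed by e with FIRST {e}; in D::=E, the suffix after E is empty, so FOLLOW(E) ⊇ FOLLOW(D) = {b}. Thus FOLLOW(E) = {b, e}.
FOLLOW(A): in A::=S A g, A is followed by g with FIRST {g}; in E::=e A, the suffix after A is empty, so FOLLOW(A) ⊇ FOLLOW(E) = {b, e}; in E::=g A E e, A is followed by E e with FIRST {b, e, g}. Thus FOLLOW(A) = {b, e, g}.
FOLLOW(S): in S::=b S e, S is followed by e with FIRST {e}; in A::=g S, the suffix after S is empty, so FOLLOW(S) ⊇ FOLLOW(A) = {b, e, g}; in A::=S A g, S is followed by A g with FIRST {b, g}; in E::=D b S, the suffix after S is empty, so FOLLOW(S) ⊇ FOLLOW(E) = {b, e}. Thus FOLLOW(S) = {$, b, e, g}.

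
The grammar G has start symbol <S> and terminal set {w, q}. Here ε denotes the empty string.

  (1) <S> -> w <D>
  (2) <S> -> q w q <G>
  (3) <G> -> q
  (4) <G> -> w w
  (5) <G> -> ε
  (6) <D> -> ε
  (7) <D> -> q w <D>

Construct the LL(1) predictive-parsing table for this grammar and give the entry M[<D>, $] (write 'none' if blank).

FIRST(<S>) = {q, w}
FIRST(<G>) = {ε, q, w}
FIRST(<D>) = {ε, q}
FOLLOW(<S>) includes $ since <S> is the start symbol.
FOLLOW(<S>): <S> appears on no right-hand side. Thus FOLLOW(<S>) = {$}.
FOLLOW(<D>): in <S>->w <D>, the suffix after <D> is empty, so FOLLOW(<D>) ⊇ FOLLOW(<S>) = {$}; in <D>->q w <D>, the suffix after <D> is empty (adds nothing new). Thus FOLLOW(<D>) = {$}.
For <D> -> ε: FIRST(ε) = {ε}, so it goes in M[<D>, t] for t ∈ {}; since ε ∈ FIRST, also for every t ∈ FOLLOW(<D>) = {$}.
For <D> -> q w <D>: FIRST(q w <D>) = {q}, so it goes in M[<D>, t] for t ∈ {q}.

<D> -> ε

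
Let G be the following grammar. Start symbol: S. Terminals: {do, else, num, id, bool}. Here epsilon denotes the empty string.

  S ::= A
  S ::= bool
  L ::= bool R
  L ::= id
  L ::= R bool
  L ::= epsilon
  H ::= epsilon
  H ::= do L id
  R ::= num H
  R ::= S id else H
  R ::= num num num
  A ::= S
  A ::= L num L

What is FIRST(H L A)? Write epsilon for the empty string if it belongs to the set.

FIRST(H) = {epsilon, do}
FIRST(S) = {bool, id, num}  (via A)
FIRST(R) = {bool, id, num}  (via S id else H)
FIRST(L) = {epsilon, bool, id, num}  (via R bool)
FIRST(A) = {bool, id, num}  (via S, L num L)
FIRST(H L A): take FIRST of each symbol in turn, carrying on past any symbol whose FIRST contains epsilon; result {bool, do, id, num}.

{bool, do, id, num}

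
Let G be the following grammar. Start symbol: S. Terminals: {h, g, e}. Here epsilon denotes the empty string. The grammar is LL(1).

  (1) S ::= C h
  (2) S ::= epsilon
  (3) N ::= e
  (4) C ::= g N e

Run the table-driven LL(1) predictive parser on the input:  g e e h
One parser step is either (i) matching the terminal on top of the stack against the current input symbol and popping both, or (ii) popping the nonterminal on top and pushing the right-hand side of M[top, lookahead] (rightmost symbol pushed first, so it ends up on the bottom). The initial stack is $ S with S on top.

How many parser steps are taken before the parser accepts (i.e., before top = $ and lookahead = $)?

step 1: stack=$ S  input=g e e h $  — expand S ::= C h
step 2: stack=$ h C  input=g e e h $  — expand C ::= g N e
step 3: stack=$ h e N g  input=g e e h $  — match g
step 4: stack=$ h e N  input=e e h $  — expand N ::= e
step 5: stack=$ h e e  input=e e h $  — match e
step 6: stack=$ h e  input=e h $  — match e
step 7: stack=$ h  input=h $  — match h
Accept reached after 7 steps.

7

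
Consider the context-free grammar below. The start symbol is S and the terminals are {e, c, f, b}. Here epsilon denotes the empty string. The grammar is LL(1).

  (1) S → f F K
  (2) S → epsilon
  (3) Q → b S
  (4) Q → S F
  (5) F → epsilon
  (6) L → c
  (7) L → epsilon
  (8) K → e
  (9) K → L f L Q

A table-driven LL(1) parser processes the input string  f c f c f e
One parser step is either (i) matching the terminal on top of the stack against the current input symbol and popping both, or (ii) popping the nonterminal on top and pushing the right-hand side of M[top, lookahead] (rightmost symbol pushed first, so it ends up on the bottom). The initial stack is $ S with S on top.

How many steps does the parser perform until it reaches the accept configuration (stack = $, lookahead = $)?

      Stack      Input          Action
   1  $ S        f c f c f e $  expand S → f F K
   2  $ K F f    f c f c f e $  match f
   3  $ K F      c f c f e $    expand F → epsilon
   4  $ K        c f c f e $    expand K → L f L Q
   5  $ Q L f L  c f c f e $    expand L → c
   6  $ Q L f c  c f c f e $    match c
   7  $ Q L f    f c f e $      match f
   8  $ Q L      c f e $        expand L → c
   9  $ Q c      c f e $        match c
  10  $ Q        f e $          expand Q → S F
  11  $ F S      f e $          expand S → f F K
  12  $ F K F f  f e $          match f
  13  $ F K F    e $            expand F → epsilon
  14  $ F K      e $            expand K → e
  15  $ F e      e $            match e
  16  $ F        $              expand F → epsilon
Accept reached after 16 steps.

16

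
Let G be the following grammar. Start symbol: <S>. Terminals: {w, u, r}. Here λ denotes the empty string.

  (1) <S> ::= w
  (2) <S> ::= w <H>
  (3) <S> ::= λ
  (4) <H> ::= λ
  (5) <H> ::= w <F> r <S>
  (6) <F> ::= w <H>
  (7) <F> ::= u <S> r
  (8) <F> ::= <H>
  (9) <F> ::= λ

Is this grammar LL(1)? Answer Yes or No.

No

FIRST(<S>) = {λ, w}
FIRST(<H>) = {λ, w}
FIRST(<F>) = {λ, u, w}
FOLLOW(<S>) = {$, r}
FOLLOW(<H>) = {$, r}
FOLLOW(<F>) = {r}
Cell M[<F>, r] receives both <F> ::= <H> and <F> ::= λ — the grammar is not LL(1).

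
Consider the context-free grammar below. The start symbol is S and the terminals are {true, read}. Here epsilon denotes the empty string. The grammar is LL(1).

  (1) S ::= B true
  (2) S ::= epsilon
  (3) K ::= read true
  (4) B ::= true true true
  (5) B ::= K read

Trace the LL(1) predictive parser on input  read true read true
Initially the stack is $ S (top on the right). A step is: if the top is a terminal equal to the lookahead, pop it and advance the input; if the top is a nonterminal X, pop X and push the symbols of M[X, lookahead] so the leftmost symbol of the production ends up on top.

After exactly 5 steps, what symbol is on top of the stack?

step 1: stack=$ S  input=read true read true $  — expand S ::= B true
step 2: stack=$ true B  input=read true read true $  — expand B ::= K read
step 3: stack=$ true read K  input=read true read true $  — expand K ::= read true
step 4: stack=$ true read true read  input=read true read true $  — match read
step 5: stack=$ true read true  input=true read true $  — match true
Stack after step 5: $ true read (top = read).

read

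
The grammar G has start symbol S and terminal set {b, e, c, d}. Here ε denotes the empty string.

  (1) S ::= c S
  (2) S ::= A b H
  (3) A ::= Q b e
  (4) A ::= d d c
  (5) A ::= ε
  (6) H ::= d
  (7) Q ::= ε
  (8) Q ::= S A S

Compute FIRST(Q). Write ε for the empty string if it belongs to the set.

FIRST(H) = {d}
FIRST(S) = {b, c, d}  (via A b H)
FIRST(Q) = {ε, b, c, d}  (via S A S)
FIRST(A) = {ε, b, c, d}  (via Q b e)

{ε, b, c, d}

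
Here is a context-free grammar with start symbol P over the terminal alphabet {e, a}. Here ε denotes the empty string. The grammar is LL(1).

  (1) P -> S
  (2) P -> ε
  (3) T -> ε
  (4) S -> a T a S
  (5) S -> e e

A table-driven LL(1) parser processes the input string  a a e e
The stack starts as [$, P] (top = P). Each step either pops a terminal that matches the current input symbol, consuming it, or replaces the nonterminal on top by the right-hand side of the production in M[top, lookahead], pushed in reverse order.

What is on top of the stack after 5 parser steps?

S

step 1: stack=$ P  input=a a e e $  — expand P -> S
step 2: stack=$ S  input=a a e e $  — expand S -> a T a S
step 3: stack=$ S a T a  input=a a e e $  — match a
step 4: stack=$ S a T  input=a e e $  — expand T -> ε
step 5: stack=$ S a  input=a e e $  — match a
Stack after step 5: $ S (top = S).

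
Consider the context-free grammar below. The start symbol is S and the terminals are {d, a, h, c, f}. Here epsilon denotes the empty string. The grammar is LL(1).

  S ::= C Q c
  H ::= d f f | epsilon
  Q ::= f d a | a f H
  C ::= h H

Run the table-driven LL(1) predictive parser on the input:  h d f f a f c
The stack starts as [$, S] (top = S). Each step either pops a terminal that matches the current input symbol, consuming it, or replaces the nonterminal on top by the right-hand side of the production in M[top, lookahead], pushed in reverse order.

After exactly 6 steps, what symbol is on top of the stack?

     Stack        Input            Action
  1  $ S          h d f f a f c $  expand S ::= C Q c
  2  $ c Q C      h d f f a f c $  expand C ::= h H
  3  $ c Q H h    h d f f a f c $  match h
  4  $ c Q H      d f f a f c $    expand H ::= d f f
  5  $ c Q f f d  d f f a f c $    match d
  6  $ c Q f f    f f a f c $      match f
Stack after step 6: $ c Q f (top = f).

f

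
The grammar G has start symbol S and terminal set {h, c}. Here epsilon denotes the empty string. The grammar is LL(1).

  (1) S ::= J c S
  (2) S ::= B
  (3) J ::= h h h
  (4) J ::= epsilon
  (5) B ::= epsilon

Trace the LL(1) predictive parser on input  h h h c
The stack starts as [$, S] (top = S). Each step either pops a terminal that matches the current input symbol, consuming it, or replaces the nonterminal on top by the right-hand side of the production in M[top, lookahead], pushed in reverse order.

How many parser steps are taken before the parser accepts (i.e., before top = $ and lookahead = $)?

8

     Stack        Input      Action
  1  $ S          h h h c $  expand S ::= J c S
  2  $ S c J      h h h c $  expand J ::= h h h
  3  $ S c h h h  h h h c $  match h
  4  $ S c h h    h h c $    match h
  5  $ S c h      h c $      match h
  6  $ S c        c $        match c
  7  $ S          $          expand S ::= B
  8  $ B          $          expand B ::= epsilon
Accept reached after 8 steps.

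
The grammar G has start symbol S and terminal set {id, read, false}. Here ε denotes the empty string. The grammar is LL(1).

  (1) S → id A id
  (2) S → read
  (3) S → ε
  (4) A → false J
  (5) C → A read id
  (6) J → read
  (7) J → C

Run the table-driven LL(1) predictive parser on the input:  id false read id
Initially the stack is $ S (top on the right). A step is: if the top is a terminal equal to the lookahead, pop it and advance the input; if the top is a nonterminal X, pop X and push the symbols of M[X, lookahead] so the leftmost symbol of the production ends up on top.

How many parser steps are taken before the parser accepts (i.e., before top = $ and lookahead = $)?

     Stack         Input               Action
  1  $ S           id false read id $  expand S → id A id
  2  $ id A id     id false read id $  match id
  3  $ id A        false read id $     expand A → false J
  4  $ id J false  false read id $     match false
  5  $ id J        read id $           expand J → read
  6  $ id read     read id $           match read
  7  $ id          id $                match id
Accept reached after 7 steps.

7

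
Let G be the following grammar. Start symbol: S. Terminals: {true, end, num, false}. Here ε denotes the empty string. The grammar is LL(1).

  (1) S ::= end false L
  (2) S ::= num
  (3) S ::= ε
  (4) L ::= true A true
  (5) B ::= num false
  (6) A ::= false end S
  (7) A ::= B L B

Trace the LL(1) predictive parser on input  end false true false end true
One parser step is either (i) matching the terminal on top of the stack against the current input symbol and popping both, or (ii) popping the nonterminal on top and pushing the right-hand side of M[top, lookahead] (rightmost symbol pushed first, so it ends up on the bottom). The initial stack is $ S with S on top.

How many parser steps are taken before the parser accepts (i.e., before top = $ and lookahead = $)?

10

      Stack               Input                            Action
   1  $ S                 end false true false end true $  expand S ::= end false L
   2  $ L false end       end false true false end true $  match end
   3  $ L false           false true false end true $      match false
   4  $ L                 true false end true $            expand L ::= true A true
   5  $ true A true       true false end true $            match true
   6  $ true A            false end true $                 expand A ::= false end S
   7  $ true S end false  false end true $                 match false
   8  $ true S end        end true $                       match end
   9  $ true S            true $                           expand S ::= ε
  10  $ true              true $                           match true
Accept reached after 10 steps.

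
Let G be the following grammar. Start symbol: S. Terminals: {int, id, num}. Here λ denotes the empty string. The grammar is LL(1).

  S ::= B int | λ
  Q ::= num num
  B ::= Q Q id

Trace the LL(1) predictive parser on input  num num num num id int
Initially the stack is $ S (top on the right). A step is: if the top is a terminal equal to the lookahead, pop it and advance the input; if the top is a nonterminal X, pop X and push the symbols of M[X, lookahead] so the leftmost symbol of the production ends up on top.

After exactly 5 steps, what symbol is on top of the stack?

Q

     Stack               Input                     Action
  1  $ S                 num num num num id int $  expand S ::= B int
  2  $ int B             num num num num id int $  expand B ::= Q Q id
  3  $ int id Q Q        num num num num id int $  expand Q ::= num num
  4  $ int id Q num num  num num num num id int $  match num
  5  $ int id Q num      num num num id int $      match num
Stack after step 5: $ int id Q (top = Q).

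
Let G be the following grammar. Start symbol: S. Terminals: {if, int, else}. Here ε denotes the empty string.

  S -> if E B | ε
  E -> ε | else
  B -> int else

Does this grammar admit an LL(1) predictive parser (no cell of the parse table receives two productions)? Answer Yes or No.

Yes

FIRST(S) = {ε, if}
FIRST(E) = {ε, else}
FIRST(B) = {int}
FOLLOW(S) = {$}
FOLLOW(E) = {int}
FOLLOW(B) = {$}
Each cell of M receives at most one production.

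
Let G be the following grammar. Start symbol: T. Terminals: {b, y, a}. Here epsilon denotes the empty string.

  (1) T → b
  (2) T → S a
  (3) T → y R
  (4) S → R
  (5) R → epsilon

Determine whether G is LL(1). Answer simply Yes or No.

FIRST(T) = {a, b, y}
FIRST(S) = {epsilon}
FIRST(R) = {epsilon}
FOLLOW(T) = {$}
FOLLOW(S) = {a}
FOLLOW(R) = {$, a}
Each cell of M receives at most one production.

Yes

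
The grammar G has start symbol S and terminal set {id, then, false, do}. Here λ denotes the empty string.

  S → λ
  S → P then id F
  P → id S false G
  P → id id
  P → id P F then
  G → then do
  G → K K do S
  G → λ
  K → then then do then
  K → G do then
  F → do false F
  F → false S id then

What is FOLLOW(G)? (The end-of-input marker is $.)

{do, false, then}

FIRST(P) = {id}
FIRST(F) = {do, false}
FIRST(S) = {λ, id}  (via P then id F)
FIRST(G) = {λ, do, then}  (via K K do S)
FIRST(K) = {do, then}  (via G do then)
FOLLOW(S) includes $ since S is the start symbol.
FOLLOW(P): in S→P then id F, P is followed by then id F with FIRST {then}; in P→id P F then, P is followed by F then with FIRST {do, false}. Thus FOLLOW(P) = {do, false, then}.
FOLLOW(G): in P→id S false G, the suffix after G is empty, so FOLLOW(G) ⊇ FOLLOW(P) = {do, false, then}; in K→G do then, G is followed by do then with FIRST {do}. Thus FOLLOW(G) = {do, false, then}.
FOLLOW(S): in P→id S false G, S is followed by false G with FIRST {false}; in G→K K do S, the suffix after S is empty, so FOLLOW(S) ⊇ FOLLOW(G) = {do, false, then}; in F→false S id then, S is followed by id then with FIRST {id}. Thus FOLLOW(S) = {$, do, false, id, then}.
FOLLOW(K): in G→K K do S (occurrence 1), K is followed by K do S with FIRST {do, then}; in G→K K do S (occurrence 2), K is followed by do S with FIRST {do}. Thus FOLLOW(K) = {do, then}.
FOLLOW(F): in S→P then id F, the suffix after F is empty, so FOLLOW(F) ⊇ FOLLOW(S) = {$, do, false, id, then}; in P→id P F then, F is followed by then with FIRST {then}; in F→do false F, the suffix after F is empty (adds nothing new). Thus FOLLOW(F) = {$, do, false, id, then}.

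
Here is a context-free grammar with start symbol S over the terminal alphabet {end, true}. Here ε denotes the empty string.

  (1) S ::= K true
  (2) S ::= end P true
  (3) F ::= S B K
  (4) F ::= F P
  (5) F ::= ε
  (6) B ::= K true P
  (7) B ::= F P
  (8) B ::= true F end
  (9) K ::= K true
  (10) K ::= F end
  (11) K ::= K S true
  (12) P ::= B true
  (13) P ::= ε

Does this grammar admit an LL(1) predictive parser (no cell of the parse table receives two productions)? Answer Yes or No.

FIRST(S) = {end, true}
FIRST(F) = {ε, end, true}
FIRST(B) = {ε, end, true}
FIRST(K) = {end, true}
FIRST(P) = {ε, end, true}
FOLLOW(S) = {$, end, true}
FOLLOW(F) = {end, true}
FOLLOW(B) = {end, true}
FOLLOW(K) = {end, true}
FOLLOW(P) = {end, true}
Cell M[B, end] receives both B ::= K true P and B ::= F P — the grammar is not LL(1).

No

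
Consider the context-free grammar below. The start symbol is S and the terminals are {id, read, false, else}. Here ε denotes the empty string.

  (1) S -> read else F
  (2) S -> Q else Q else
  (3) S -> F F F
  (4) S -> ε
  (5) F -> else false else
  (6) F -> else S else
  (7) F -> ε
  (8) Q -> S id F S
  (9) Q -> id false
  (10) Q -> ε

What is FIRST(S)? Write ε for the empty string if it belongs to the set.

FIRST(F) = {ε, else}
FIRST(S) = {ε, else, id, read}  (via Q else Q else, F F F)
FIRST(Q) = {ε, else, id, read}  (via S id F S)

{ε, else, id, read}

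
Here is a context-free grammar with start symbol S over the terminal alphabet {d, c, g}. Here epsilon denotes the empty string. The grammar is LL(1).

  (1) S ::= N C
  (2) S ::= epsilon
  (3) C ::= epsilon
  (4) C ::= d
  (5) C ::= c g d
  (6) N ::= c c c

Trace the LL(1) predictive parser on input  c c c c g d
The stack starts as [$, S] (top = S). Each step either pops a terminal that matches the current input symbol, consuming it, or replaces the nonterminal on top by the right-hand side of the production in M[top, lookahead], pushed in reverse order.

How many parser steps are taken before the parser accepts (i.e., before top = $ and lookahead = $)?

9

step 1: stack=$ S  input=c c c c g d $  — expand S ::= N C
step 2: stack=$ C N  input=c c c c g d $  — expand N ::= c c c
step 3: stack=$ C c c c  input=c c c c g d $  — match c
step 4: stack=$ C c c  input=c c c g d $  — match c
step 5: stack=$ C c  input=c c g d $  — match c
step 6: stack=$ C  input=c g d $  — expand C ::= c g d
step 7: stack=$ d g c  input=c g d $  — match c
step 8: stack=$ d g  input=g d $  — match g
step 9: stack=$ d  input=d $  — match d
Accept reached after 9 steps.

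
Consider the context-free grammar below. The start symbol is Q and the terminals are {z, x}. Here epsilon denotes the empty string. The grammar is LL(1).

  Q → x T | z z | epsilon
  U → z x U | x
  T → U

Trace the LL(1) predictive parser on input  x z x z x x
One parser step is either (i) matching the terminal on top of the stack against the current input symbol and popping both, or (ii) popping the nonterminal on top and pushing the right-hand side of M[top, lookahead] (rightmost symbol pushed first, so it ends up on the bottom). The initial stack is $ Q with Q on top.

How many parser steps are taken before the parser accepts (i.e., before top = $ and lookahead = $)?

      Stack    Input          Action
   1  $ Q      x z x z x x $  expand Q → x T
   2  $ T x    x z x z x x $  match x
   3  $ T      z x z x x $    expand T → U
   4  $ U      z x z x x $    expand U → z x U
   5  $ U x z  z x z x x $    match z
   6  $ U x    x z x x $      match x
   7  $ U      z x x $        expand U → z x U
   8  $ U x z  z x x $        match z
   9  $ U x    x x $          match x
  10  $ U      x $            expand U → x
  11  $ x      x $            match x
Accept reached after 11 steps.

11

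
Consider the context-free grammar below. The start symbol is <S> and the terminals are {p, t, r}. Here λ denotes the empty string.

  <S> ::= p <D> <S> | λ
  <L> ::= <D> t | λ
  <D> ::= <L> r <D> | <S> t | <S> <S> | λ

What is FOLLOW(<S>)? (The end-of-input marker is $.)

{$, p, t}

FIRST(<S>) = {λ, p}
FIRST(<L>) = {λ, p, r, t}  (via <D> t)
FIRST(<D>) = {λ, p, r, t}  (via <L> r <D>, <S> t, <S> <S>)
FOLLOW(<S>) includes $ since <S> is the start symbol.
FOLLOW(<L>): in <D>::=<L> r <D>, <L> is followed by r <D> with FIRST {r}. Thus FOLLOW(<L>) = {r}.
FOLLOW(<S>): in <S>::=p <D> <S>, the suffix after <S> is empty (adds nothing new); in <D>::=<S> t, <S> is followed by t with FIRST {t}; in <D>::=<S> <S> (occurrence 1), <S> is followed by <S> with FIRST {λ, p}; in <D>::=<S> <S> (occurrence 1), the suffix after <S> is nullable, so FOLLOW(<S>) ⊇ FOLLOW(<D>) = {$, p, t}; in <D>::=<S> <S> (occurrence 2), the suffix after <S> is empty, so FOLLOW(<S>) ⊇ FOLLOW(<D>) = {$, p, t}. Thus FOLLOW(<S>) = {$, p, t}.
FOLLOW(<D>): in <S>::=p <D> <S>, <D> is followed by <S> with FIRST {λ, p}; in <S>::=p <D> <S>, the suffix after <D> is nullable, so FOLLOW(<D>) ⊇ FOLLOW(<S>) = {$, p, t}; in <L>::=<D> t, <D> is followed by t with FIRST {t}; in <D>::=<L> r <D>, the suffix after <D> is empty (adds nothing new). Thus FOLLOW(<D>) = {$, p, t}.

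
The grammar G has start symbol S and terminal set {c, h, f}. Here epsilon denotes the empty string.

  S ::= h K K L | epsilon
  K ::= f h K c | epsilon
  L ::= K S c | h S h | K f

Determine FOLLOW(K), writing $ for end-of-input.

FIRST(S): from S::=h K K L we get {h}; from S::=epsilon we get {epsilon}. So FIRST(S) = {epsilon, h}.
FIRST(K): from K::=f h K c we get {f}; from K::=epsilon we get {epsilon}. So FIRST(K) = {epsilon, f}.
FIRST(L): from L::=K S c we get {c, f, h}; from L::=h S h we get {h}; from L::=K f we get {f}. So FIRST(L) = {c, f, h}.
FOLLOW(S) includes $ since S is the start symbol.
FOLLOW(S): in L::=K S c, S is followed by c with FIRST {c}; in L::=h S h, S is followed by h with FIRST {h}. Thus FOLLOW(S) = {$, c, h}.
FOLLOW(K): in S::=h K K L (occurrence 1), K is followed by K L with FIRST {c, f, h}; in S::=h K K L (occurrence 2), K is followed by L with FIRST {c, f, h}; in K::=f h K c, K is followed by c with FIRST {c}; in L::=K S c, K is followed by S c with FIRST {c, h}; in L::=K f, K is followed by f with FIRST {f}. Thus FOLLOW(K) = {c, f, h}.
FOLLOW(L): in S::=h K K L, the suffix after L is empty, so FOLLOW(L) ⊇ FOLLOW(S) = {$, c, h}. Thus FOLLOW(L) = {$, c, h}.

{c, f, h}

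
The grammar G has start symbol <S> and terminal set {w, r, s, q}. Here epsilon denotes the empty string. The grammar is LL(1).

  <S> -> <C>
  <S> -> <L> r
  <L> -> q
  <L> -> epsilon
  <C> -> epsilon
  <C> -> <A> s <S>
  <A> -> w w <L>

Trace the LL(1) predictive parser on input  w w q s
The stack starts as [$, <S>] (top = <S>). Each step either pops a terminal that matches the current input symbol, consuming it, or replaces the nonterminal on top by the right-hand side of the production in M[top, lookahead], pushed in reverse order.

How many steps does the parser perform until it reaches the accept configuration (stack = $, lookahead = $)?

10

      Stack            Input      Action
   1  $ <S>            w w q s $  expand <S> -> <C>
   2  $ <C>            w w q s $  expand <C> -> <A> s <S>
   3  $ <S> s <A>      w w q s $  expand <A> -> w w <L>
   4  $ <S> s <L> w w  w w q s $  match w
   5  $ <S> s <L> w    w q s $    match w
   6  $ <S> s <L>      q s $      expand <L> -> q
   7  $ <S> s q        q s $      match q
   8  $ <S> s          s $        match s
   9  $ <S>            $          expand <S> -> <C>
  10  $ <C>            $          expand <C> -> epsilon
Accept reached after 10 steps.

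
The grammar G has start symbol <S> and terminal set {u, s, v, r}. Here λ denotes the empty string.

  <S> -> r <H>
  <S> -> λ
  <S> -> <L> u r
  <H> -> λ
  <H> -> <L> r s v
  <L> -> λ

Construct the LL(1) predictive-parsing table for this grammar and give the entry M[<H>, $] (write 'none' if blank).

<H> -> λ

FIRST(<L>): from <L>->λ we get {λ}. So FIRST(<L>) = {λ}.
FIRST(<S>): from <S>->r <H> we get {r}; from <S>->λ we get {λ}; from <S>-><L> u r we get {u}. So FIRST(<S>) = {λ, r, u}.
FIRST(<H>): from <H>->λ we get {λ}; from <H>-><L> r s v we get {r}. So FIRST(<H>) = {λ, r}.
FOLLOW(<S>) includes $ since <S> is the start symbol.
FOLLOW(<S>): <S> appears on no right-hand side. Thus FOLLOW(<S>) = {$}.
FOLLOW(<H>): in <S>->r <H>, the suffix after <H> is empty, so FOLLOW(<H>) ⊇ FOLLOW(<S>) = {$}. Thus FOLLOW(<H>) = {$}.
For <H> -> λ: FIRST(λ) = {λ}, so it goes in M[<H>, t] for t ∈ {}; since λ ∈ FIRST, also for every t ∈ FOLLOW(<H>) = {$}.
For <H> -> <L> r s v: FIRST(<L> r s v) = {r}, so it goes in M[<H>, t] for t ∈ {r}.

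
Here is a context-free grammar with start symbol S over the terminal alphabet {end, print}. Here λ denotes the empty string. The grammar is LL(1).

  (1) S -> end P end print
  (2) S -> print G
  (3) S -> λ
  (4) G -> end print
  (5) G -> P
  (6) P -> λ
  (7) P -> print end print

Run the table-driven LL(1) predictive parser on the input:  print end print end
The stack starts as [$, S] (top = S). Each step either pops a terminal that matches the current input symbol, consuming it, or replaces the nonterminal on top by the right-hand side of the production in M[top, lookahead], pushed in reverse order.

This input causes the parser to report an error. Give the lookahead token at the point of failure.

end

step 1: stack=$ S  input=print end print end $  — expand S -> print G
step 2: stack=$ G print  input=print end print end $  — match print
step 3: stack=$ G  input=end print end $  — expand G -> end print
step 4: stack=$ print end  input=end print end $  — match end
step 5: stack=$ print  input=print end $  — match print
step 6: stack=$  input=end $  — error: stack empty but input remains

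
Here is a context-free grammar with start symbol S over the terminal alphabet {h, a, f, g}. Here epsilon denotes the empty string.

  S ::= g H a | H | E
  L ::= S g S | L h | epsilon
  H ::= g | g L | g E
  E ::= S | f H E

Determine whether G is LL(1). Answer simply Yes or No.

FIRST(S) = {f, g}
FIRST(L) = {epsilon, f, g, h}
FIRST(H) = {g}
FIRST(E) = {f, g}
FOLLOW(S) = {$, a, f, g, h}
FOLLOW(L) = {$, a, f, g, h}
FOLLOW(H) = {$, a, f, g, h}
FOLLOW(E) = {$, a, f, g, h}
Cell M[E, f] receives both E ::= S and E ::= f H E — the grammar is not LL(1).

No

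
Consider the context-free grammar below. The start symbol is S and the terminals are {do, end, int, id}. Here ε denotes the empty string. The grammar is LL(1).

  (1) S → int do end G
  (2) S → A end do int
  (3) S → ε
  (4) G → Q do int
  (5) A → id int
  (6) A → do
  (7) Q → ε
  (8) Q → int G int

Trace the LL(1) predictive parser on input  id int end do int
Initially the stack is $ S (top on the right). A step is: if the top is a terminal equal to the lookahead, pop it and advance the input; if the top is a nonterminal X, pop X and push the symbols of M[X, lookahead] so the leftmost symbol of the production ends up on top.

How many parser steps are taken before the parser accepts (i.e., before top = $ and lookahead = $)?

     Stack                Input                Action
  1  $ S                  id int end do int $  expand S → A end do int
  2  $ int do end A       id int end do int $  expand A → id int
  3  $ int do end int id  id int end do int $  match id
  4  $ int do end int     int end do int $     match int
  5  $ int do end         end do int $         match end
  6  $ int do             do int $             match do
  7  $ int                int $                match int
Accept reached after 7 steps.

7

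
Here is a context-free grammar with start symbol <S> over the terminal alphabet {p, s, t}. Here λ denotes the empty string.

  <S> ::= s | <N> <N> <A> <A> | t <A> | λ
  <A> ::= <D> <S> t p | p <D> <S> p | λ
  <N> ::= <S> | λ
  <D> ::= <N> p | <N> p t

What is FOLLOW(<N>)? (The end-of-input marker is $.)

{$, p, s, t}

FIRST(<S>): from <S>::=s we get {s}; from <S>::=<N> <N> <A> <A> we get {λ, p, s, t}; from <S>::=t <A> we get {t}; from <S>::=λ we get {λ}. So FIRST(<S>) = {λ, p, s, t}.
FIRST(<N>): from <N>::=<S> we get {λ, p, s, t}; from <N>::=λ we get {λ}. So FIRST(<N>) = {λ, p, s, t}.
FIRST(<D>): from <D>::=<N> p we get {p, s, t}; from <D>::=<N> p t we get {p, s, t}. So FIRST(<D>) = {p, s, t}.
FIRST(<A>): from <A>::=<D> <S> t p we get {p, s, t}; from <A>::=p <D> <S> p we get {p}; from <A>::=λ we get {λ}. So FIRST(<A>) = {λ, p, s, t}.
FOLLOW(<S>) includes $ since <S> is the start symbol.
FOLLOW(<D>): in <A>::=<D> <S> t p, <D> is followed by <S> t p with FIRST {p, s, t}; in <A>::=p <D> <S> p, <D> is followed by <S> p with FIRST {p, s, t}. Thus FOLLOW(<D>) = {p, s, t}.
FOLLOW(<S>): in <A>::=<D> <S> t p, <S> is followed by t p with FIRST {t}; in <A>::=p <D> <S> p, <S> is followed by p with FIRST {p}; in <N>::=<S>, the suffix after <S> is empty, so FOLLOW(<S>) ⊇ FOLLOW(<N>) = {$, p, s, t}. Thus FOLLOW(<S>) = {$, p, s, t}.
FOLLOW(<A>): in <S>::=<N> <N> <A> <A> (occurrence 1), <A> is followed by <A> with FIRST {λ, p, s, t}; in <S>::=<N> <N> <A> <A> (occurrence 1), the suffix after <A> is nullable, so FOLLOW(<A>) ⊇ FOLLOW(<S>) = {$, p, s, t}; in <S>::=<N> <N> <A> <A> (occurrence 2), the suffix after <A> is empty, so FOLLOW(<A>) ⊇ FOLLOW(<S>) = {$, p, s, t}; in <S>::=t <A>, the suffix after <A> is empty, so FOLLOW(<A>) ⊇ FOLLOW(<S>) = {$, p, s, t}. Thus FOLLOW(<A>) = {$, p, s, t}.
FOLLOW(<N>): in <S>::=<N> <N> <A> <A> (occurrence 1), <N> is followed by <N> <A> <A> with FIRST {λ, p, s, t}; in <S>::=<N> <N> <A> <A> (occurrence 1), the suffix after <N> is nullable, so FOLLOW(<N>) ⊇ FOLLOW(<S>) = {$, p, s, t}; in <S>::=<N> <N> <A> <A> (occurrence 2), <N> is followed by <A> <A> with FIRST {λ, p, s, t}; in <S>::=<N> <N> <A> <A> (occurrence 2), the suffix after <N> is nullable, so FOLLOW(<N>) ⊇ FOLLOW(<S>) = {$, p, s, t}; in <D>::=<N> p, <N> is followed by p with FIRST {p}; in <D>::=<N> p t, <N> is followed by p t with FIRST {p}. Thus FOLLOW(<N>) = {$, p, s, t}.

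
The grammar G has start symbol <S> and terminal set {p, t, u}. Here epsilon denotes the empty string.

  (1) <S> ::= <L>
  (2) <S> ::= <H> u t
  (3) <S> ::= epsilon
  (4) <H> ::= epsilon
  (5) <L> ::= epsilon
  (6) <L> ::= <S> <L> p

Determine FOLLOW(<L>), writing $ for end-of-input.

{$, p, u}

FIRST(<H>) = {epsilon}
FIRST(<S>) = {epsilon, p, u}  (via <L>, <H> u t)
FIRST(<L>) = {epsilon, p, u}  (via <S> <L> p)
FOLLOW(<S>) includes $ since <S> is the start symbol.
FOLLOW(<S>): in <L>::=<S> <L> p, <S> is followed by <L> p with FIRST {p, u}. Thus FOLLOW(<S>) = {$, p, u}.
FOLLOW(<H>): in <S>::=<H> u t, <H> is followed by u t with FIRST {u}. Thus FOLLOW(<H>) = {u}.
FOLLOW(<L>): in <S>::=<L>, the suffix after <L> is empty, so FOLLOW(<L>) ⊇ FOLLOW(<S>) = {$, p, u}; in <L>::=<S> <L> p, <L> is followed by p with FIRST {p}. Thus FOLLOW(<L>) = {$, p, u}.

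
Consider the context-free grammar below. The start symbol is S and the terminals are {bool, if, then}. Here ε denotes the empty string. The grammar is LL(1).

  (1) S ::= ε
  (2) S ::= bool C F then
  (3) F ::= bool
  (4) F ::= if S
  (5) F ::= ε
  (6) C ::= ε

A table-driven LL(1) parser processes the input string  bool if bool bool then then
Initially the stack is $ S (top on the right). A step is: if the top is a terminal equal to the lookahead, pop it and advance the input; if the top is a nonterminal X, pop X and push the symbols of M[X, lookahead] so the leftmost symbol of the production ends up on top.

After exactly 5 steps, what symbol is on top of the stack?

     Stack            Input                          Action
  1  $ S              bool if bool bool then then $  expand S ::= bool C F then
  2  $ then F C bool  bool if bool bool then then $  match bool
  3  $ then F C       if bool bool then then $       expand C ::= ε
  4  $ then F         if bool bool then then $       expand F ::= if S
  5  $ then S if      if bool bool then then $       match if
Stack after step 5: $ then S (top = S).

S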